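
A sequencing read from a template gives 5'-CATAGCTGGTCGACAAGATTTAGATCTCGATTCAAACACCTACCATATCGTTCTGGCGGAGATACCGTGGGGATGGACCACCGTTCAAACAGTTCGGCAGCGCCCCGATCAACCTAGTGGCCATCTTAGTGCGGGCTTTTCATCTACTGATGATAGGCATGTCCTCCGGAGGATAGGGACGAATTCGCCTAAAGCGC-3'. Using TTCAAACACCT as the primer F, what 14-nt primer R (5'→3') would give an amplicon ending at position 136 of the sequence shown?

The forward primer binds at positions 31–41; the product's 3' end on the top strand is position 136.
The reverse primer anneals to the top strand over positions 123–136, i.e. to ATCTTAGTGCGGGC.
Its sequence written 5'→3' is the reverse complement: GCCCGCACTAAGAT.

5'-GCCCGCACTAAGAT-3'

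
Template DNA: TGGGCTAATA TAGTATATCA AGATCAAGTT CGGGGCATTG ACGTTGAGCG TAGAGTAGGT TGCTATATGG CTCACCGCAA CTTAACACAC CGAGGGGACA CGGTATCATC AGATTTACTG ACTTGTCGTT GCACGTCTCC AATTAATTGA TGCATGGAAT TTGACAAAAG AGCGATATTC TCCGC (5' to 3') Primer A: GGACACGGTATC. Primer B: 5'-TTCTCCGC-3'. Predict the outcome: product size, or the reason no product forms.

No product — both primers anneal to the same strand and extend in the same direction.

Primer A (GGACACGGTATC) matches the top strand at positions 96–107 (3' end points downstream).
Primer B (TTCTCCGC) also matches the top strand directly, at positions 178–185 — its reverse complement GCGGAGAA is not present.
Both primers anneal to the bottom strand with 3' ends pointing the same way, so neither can prime synthesis back toward the other.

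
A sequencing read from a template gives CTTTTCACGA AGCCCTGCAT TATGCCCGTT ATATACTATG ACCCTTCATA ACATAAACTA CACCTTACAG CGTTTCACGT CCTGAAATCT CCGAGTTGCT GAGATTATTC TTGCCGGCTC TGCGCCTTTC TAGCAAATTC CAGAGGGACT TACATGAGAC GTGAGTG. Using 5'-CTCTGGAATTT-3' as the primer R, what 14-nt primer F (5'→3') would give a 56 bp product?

5'-TCCGAGTTGCTGAG-3'

The reverse primer's reverse complement AAATTCCAGAG matches the template at positions 135–145, so the product ends at position 145.
A 56 bp product then starts at position 145 − 56 + 1 = 90.
The forward primer is identical to the top strand there: TCCGAGTTGCTGAG.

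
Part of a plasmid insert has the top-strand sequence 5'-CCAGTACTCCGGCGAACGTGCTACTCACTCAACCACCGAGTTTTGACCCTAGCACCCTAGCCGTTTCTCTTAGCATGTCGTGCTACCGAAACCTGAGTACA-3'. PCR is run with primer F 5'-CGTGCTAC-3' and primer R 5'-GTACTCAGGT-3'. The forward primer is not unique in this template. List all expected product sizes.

84 bp, 22 bp

The forward primer CGTGCTAC matches the top strand at positions 17–24, 79–86.
The reverse primer's reverse complement is ACCTGAGTAC, matching at positions 91–100.
Each forward site pairs with the reverse site to give a product ending at position 100: sizes 84, 22 bp.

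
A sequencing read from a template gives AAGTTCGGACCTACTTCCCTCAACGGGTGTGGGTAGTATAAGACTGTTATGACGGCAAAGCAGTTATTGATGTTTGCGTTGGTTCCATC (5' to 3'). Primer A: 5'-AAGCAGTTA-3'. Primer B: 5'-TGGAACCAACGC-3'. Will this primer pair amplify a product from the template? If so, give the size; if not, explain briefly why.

Primer A (AAGCAGTTA) matches the top strand at positions 58–66; it acts as a forward primer.
Primer B's reverse complement is GCGTTGGTTCCA, matching the top strand at positions 76–87; it acts as a reverse primer.
The 3' ends face each other across positions 58–87, giving a 30 bp product.

Yes — a 30 bp product.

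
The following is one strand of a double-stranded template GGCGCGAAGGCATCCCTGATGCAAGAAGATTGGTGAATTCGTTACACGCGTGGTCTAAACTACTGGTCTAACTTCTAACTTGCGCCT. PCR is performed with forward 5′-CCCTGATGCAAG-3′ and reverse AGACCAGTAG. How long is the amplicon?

56 bp

Forward primer CCCTGATGCAAG is found on the top strand at positions 14–25.
The reverse primer's reverse complement is CTACTGGTCT, which matches the template at positions 60–69.
Product length = (reverse-primer end) − (forward-primer start) + 1 = 69 − 14 + 1 = 56 bp.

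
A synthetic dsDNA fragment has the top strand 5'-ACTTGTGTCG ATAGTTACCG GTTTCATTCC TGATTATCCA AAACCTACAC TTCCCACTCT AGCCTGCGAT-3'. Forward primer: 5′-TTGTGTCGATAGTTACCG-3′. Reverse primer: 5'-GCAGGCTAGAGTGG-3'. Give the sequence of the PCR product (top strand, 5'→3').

Forward primer TTGTGTCGATAGTTACCG is found on the top strand at positions 3–20.
The reverse primer's reverse complement is CCACTCTAGCCTGC, which matches the template at positions 54–67.
The product is the template from position 3 through 67 (65 bp).

5'-TTGTGTCGATAGTTACCGGTTTCATTCCTGATTATCCAAAACCTACACTTCCCACTCTAGCCTGC-3'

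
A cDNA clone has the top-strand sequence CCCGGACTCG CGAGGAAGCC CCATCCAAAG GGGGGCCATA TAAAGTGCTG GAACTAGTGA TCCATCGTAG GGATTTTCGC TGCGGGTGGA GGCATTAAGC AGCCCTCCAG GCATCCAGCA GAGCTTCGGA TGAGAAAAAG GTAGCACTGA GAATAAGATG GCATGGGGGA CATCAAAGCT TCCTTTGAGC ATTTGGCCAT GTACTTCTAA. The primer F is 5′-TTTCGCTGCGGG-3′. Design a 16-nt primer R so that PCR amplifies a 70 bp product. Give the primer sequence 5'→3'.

The forward primer binds at positions 75–86, so a 70 bp product ends at position 75 + 70 − 1 = 144.
The reverse primer anneals to the top strand over positions 129–144, i.e. to GATGAGAAAAAGGTAG.
Its sequence written 5'→3' is the reverse complement: CTACCTTTTTCTCATC.

5'-CTACCTTTTTCTCATC-3'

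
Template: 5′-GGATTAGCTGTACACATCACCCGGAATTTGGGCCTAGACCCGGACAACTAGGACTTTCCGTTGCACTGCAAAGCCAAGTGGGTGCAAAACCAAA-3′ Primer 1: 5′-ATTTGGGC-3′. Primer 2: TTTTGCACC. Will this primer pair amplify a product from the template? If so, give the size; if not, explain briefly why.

Primer 1 (ATTTGGGC) matches the top strand at positions 26–33; it acts as a forward primer.
Primer 2's reverse complement is GGTGCAAAA, matching the top strand at positions 81–89; it acts as a reverse primer.
The 3' ends face each other across positions 26–89, giving a 64 bp product.

Yes — a 64 bp product.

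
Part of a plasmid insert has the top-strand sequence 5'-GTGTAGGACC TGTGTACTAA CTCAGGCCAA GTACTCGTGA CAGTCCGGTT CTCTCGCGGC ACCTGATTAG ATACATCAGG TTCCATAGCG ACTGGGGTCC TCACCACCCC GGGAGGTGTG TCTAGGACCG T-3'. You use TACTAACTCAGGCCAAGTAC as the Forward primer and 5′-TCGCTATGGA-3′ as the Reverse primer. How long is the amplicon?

77 bp

The forward primer matches the template at positions 15–34.
Taking the reverse complement of TCGCTATGGA gives TCCATAGCGA, found at positions 82–91 on the template; the primer anneals here to the top strand with its 3' end pointing upstream.
The product runs from position 15 to position 91, so its length is 91 − 15 + 1 = 77 bp.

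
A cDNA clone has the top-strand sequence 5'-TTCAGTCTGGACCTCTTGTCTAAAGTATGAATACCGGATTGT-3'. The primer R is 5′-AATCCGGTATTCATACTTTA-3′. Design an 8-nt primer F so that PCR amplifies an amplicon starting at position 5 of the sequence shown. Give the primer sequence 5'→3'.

5'-GTCTGGAC-3'

The reverse primer's reverse complement TAAAGTATGAATACCGGATT matches the template at positions 21–40; the product starts at position 5.
The forward primer is identical to the top strand over positions 5–12: GTCTGGAC.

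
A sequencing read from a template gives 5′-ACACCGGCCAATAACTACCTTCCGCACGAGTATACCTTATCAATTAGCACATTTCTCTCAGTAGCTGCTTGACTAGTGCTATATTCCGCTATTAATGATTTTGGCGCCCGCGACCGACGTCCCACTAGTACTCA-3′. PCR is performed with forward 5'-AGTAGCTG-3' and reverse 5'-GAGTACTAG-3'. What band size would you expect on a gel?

74 bp

Scanning the template, AGTAGCTG occurs at positions 60–67; this primer anneals to the bottom strand there with its 3' end pointing downstream.
Reverse complement of the reverse primer: CTAGTACTC. This occurs on the top strand at positions 125–133.
Product length = (reverse-primer end) − (forward-primer start) + 1 = 133 − 60 + 1 = 74 bp.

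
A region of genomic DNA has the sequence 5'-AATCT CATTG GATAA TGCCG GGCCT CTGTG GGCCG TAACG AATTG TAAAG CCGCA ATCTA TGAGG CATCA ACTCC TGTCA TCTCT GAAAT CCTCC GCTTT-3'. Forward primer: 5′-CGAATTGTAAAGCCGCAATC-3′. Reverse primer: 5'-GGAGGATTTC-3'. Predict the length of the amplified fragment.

57 bp

The forward primer matches the template at positions 39–58.
Taking the reverse complement of GGAGGATTTC gives GAAATCCTCC, found at positions 86–95 on the template; the primer anneals here to the top strand with its 3' end pointing upstream.
Amplicon spans positions 39–95: 57 bp.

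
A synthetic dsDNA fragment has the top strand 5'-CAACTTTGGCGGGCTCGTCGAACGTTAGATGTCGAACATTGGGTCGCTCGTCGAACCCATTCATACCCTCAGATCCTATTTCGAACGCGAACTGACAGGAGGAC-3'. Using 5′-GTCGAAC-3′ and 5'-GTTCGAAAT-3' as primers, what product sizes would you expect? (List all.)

70 bp, 56 bp, 37 bp

The forward primer GTCGAAC matches the top strand at positions 17–23, 31–37, 50–56.
The reverse primer's reverse complement is ATTTCGAAC, matching at positions 78–86.
Each forward site pairs with the reverse site to give a product ending at position 86: sizes 70, 56, 37 bp.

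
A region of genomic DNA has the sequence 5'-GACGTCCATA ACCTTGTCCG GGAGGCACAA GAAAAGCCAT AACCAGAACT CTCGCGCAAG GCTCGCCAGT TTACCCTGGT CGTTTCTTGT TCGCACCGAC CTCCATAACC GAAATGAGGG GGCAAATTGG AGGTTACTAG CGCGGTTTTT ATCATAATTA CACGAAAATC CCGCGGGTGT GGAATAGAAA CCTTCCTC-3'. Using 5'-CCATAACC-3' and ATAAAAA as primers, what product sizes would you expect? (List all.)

147 bp, 116 bp, 50 bp

The forward primer CCATAACC matches the top strand at positions 6–13, 37–44, 103–110.
The reverse primer's reverse complement is TTTTTAT, matching at positions 146–152.
Each forward site pairs with the reverse site to give a product ending at position 152: sizes 147, 116, 50 bp.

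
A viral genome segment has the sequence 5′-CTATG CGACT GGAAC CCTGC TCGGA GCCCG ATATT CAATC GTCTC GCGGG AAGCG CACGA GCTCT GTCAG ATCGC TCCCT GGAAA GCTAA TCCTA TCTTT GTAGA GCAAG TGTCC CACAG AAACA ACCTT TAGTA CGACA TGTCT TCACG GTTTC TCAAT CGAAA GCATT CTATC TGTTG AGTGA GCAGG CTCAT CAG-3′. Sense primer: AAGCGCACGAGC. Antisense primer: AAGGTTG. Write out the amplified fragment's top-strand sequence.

5'-AAGCGCACGAGCTCTGTCAGATCGCTCCCTGGAAAGCTAATCCTATCTTTGTAGAGCAAGTGTCCCACAGAAACAACCTT-3'

The forward primer matches the template at positions 51–62.
Reverse complement of the reverse primer: CAACCTT. This occurs on the top strand at positions 124–130.
The product is the template from position 51 through 130 (80 bp).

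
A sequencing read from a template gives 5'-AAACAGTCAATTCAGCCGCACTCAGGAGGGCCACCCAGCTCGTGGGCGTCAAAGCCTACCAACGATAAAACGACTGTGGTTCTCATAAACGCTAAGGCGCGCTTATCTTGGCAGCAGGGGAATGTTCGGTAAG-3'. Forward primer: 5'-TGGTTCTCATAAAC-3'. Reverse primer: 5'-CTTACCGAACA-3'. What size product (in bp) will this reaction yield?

57 bp

Scanning the template, TGGTTCTCATAAAC occurs at positions 77–90; this primer anneals to the bottom strand there with its 3' end pointing downstream.
The reverse primer's reverse complement is TGTTCGGTAAG, which matches the template at positions 123–133.
Product length = (reverse-primer end) − (forward-primer start) + 1 = 133 − 77 + 1 = 57 bp.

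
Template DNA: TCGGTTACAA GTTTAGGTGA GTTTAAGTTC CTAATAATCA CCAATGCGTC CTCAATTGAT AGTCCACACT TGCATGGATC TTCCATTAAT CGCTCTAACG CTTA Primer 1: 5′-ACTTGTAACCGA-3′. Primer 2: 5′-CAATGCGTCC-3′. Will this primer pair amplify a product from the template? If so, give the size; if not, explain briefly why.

Primer 1 (ACTTGTAACCGA) has reverse complement TCGGTTACAAGT, which matches the top strand at positions 1–12; primer 1 anneals to the top strand there with its 3' end pointing upstream toward position 1.
Primer 2 (CAATGCGTCC) matches the top strand directly at positions 42–51; it anneals to the bottom strand with its 3' end pointing downstream toward position 51.
The 3' ends diverge (primer 1 extends toward position 1, primer 2 toward position 104), so the primers never converge on a shared product.

No product — the primers' 3' ends point away from each other.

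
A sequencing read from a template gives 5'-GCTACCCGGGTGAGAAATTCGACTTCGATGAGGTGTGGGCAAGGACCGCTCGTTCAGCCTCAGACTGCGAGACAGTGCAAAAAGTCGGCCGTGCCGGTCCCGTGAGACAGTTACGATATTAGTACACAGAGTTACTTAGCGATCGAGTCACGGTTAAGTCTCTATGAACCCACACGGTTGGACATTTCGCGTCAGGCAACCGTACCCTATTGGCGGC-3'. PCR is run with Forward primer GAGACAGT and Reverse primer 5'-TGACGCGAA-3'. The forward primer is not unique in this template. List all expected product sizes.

126 bp, 91 bp

The forward primer GAGACAGT matches the top strand at positions 69–76, 104–111.
The reverse primer's reverse complement is TTCGCGTCA, matching at positions 186–194.
Each forward site pairs with the reverse site to give a product ending at position 194: sizes 126, 91 bp.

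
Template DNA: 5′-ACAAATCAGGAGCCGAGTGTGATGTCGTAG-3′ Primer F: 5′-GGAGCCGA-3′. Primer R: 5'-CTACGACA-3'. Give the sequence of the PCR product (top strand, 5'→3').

Scanning the template, GGAGCCGA occurs at positions 9–16; this primer anneals to the bottom strand there with its 3' end pointing downstream.
Taking the reverse complement of CTACGACA gives TGTCGTAG, found at positions 23–30 on the template; the primer anneals here to the top strand with its 3' end pointing upstream.
The product is the template from position 9 through 30 (22 bp).

5'-GGAGCCGAGTGTGATGTCGTAG-3'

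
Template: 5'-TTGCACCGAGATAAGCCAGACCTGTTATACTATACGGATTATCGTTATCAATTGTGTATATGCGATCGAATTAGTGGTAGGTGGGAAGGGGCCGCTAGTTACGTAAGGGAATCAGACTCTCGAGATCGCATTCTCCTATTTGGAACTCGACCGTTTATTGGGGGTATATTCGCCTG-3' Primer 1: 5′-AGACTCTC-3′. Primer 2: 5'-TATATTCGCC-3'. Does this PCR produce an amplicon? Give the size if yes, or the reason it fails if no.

No product — both primers anneal to the same strand and extend in the same direction.

Primer 1 (AGACTCTC) matches the top strand at positions 114–121 (3' end points downstream).
Primer 2 (TATATTCGCC) also matches the top strand directly, at positions 165–174 — its reverse complement GGCGAATATA is not present.
Both primers anneal to the bottom strand with 3' ends pointing the same way, so neither can prime synthesis back toward the other.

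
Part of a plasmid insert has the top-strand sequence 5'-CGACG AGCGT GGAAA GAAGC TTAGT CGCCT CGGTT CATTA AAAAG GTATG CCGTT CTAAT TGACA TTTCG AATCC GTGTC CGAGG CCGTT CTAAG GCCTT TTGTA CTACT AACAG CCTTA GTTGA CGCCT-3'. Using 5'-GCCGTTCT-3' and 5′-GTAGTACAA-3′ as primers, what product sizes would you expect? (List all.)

60 bp, 25 bp

The forward primer GCCGTTCT matches the top strand at positions 50–57, 85–92.
The reverse primer's reverse complement is TTGTACTAC, matching at positions 101–109.
Each forward site pairs with the reverse site to give a product ending at position 109: sizes 60, 25 bp.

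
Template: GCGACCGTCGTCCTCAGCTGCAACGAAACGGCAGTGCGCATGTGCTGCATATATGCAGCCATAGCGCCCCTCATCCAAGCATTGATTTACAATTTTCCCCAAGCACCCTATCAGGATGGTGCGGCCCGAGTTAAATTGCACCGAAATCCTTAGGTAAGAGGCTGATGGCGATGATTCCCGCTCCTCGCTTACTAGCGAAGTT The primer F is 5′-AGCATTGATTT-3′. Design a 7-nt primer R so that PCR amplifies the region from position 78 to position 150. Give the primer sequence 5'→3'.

The product's 3' end on the top strand is position 150.
The reverse primer anneals to the top strand over positions 144–150, i.e. to AAATCCT.
Its sequence written 5'→3' is the reverse complement: AGGATTT.

5'-AGGATTT-3'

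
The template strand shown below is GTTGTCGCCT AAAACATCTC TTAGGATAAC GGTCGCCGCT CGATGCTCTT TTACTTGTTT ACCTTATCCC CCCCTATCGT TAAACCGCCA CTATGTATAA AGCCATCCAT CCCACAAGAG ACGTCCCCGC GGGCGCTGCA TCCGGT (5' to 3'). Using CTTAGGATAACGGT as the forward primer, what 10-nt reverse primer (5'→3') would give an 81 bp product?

5'-TTATACATAG-3'

The forward primer binds at positions 20–33, so an 81 bp product ends at position 20 + 81 − 1 = 100.
The reverse primer anneals to the top strand over positions 91–100, i.e. to CTATGTATAA.
Its sequence written 5'→3' is the reverse complement: TTATACATAG.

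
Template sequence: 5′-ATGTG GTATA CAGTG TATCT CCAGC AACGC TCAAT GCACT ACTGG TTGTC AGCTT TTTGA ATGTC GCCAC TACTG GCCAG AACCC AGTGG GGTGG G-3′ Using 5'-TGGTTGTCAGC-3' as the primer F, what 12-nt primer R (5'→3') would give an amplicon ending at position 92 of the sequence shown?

The forward primer binds at positions 43–53; the product's 3' end on the top strand is position 92.
The reverse primer anneals to the top strand over positions 81–92, i.e. to AACCCAGTGGGG.
Its sequence written 5'→3' is the reverse complement: CCCCACTGGGTT.

5'-CCCCACTGGGTT-3'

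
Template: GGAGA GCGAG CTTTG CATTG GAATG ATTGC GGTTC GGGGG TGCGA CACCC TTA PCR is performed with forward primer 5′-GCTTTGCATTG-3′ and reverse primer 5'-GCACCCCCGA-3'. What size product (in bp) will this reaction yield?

34 bp

Forward primer GCTTTGCATTG is found on the top strand at positions 10–20.
Reverse complement of the reverse primer: TCGGGGGTGC. This occurs on the top strand at positions 34–43.
The product runs from position 10 to position 43, so its length is 43 − 10 + 1 = 34 bp.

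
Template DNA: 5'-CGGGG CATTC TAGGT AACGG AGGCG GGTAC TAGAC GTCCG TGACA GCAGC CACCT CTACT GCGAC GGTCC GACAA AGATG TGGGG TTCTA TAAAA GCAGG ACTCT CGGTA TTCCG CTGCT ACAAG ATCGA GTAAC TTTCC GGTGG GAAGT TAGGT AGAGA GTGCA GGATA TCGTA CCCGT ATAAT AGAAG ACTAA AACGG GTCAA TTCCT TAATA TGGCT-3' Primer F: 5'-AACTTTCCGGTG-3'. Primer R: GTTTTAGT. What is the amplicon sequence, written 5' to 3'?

5'-AACTTTCCGGTGGGAAGTTAGGTAGAGAGTGCAGGATATCGTACCCGTATAATAGAAGACTAAAAC-3'

Forward primer AACTTTCCGGTG is found on the top strand at positions 133–144.
Taking the reverse complement of GTTTTAGT gives ACTAAAAC, found at positions 191–198 on the template; the primer anneals here to the top strand with its 3' end pointing upstream.
The product is the template from position 133 through 198 (66 bp).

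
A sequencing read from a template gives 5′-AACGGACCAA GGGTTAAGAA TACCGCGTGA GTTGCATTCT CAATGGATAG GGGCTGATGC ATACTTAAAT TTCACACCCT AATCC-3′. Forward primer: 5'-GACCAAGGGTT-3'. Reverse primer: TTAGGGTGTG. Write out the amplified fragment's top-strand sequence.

The forward primer matches the template at positions 5–15.
The reverse primer's reverse complement is CACACCCTAA, which matches the template at positions 73–82.
The product is the template from position 5 through 82 (78 bp).

5'-GACCAAGGGTTAAGAATACCGCGTGAGTTGCATTCTCAATGGATAGGGGCTGATGCATACTTAAATTTCACACCCTAA-3'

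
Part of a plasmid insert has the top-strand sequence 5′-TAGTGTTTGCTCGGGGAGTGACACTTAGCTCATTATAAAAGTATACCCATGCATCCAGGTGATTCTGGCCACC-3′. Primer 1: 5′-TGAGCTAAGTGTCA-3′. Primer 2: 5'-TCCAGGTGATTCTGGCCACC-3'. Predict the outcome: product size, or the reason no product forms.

Primer 1 (TGAGCTAAGTGTCA) has reverse complement TGACACTTAGCTCA, which matches the top strand at positions 19–32; primer 1 anneals to the top strand there with its 3' end pointing upstream toward position 19.
Primer 2 (TCCAGGTGATTCTGGCCACC) matches the top strand directly at positions 54–73; it anneals to the bottom strand with its 3' end pointing downstream toward position 73.
The 3' ends diverge (primer 1 extends toward position 1, primer 2 toward position 73), so the primers never converge on a shared product.

No product — the primers' 3' ends point away from each other.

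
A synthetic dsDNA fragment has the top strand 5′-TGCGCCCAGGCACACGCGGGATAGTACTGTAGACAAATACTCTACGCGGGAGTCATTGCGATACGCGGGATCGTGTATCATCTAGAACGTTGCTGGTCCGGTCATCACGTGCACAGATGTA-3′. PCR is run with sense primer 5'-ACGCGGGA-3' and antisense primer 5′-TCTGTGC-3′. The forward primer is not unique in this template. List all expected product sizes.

The forward primer ACGCGGGA matches the top strand at positions 14–21, 44–51, 63–70.
The reverse primer's reverse complement is GCACAGA, matching at positions 111–117.
Each forward site pairs with the reverse site to give a product ending at position 117: sizes 104, 74, 55 bp.

104 bp, 74 bp, 55 bp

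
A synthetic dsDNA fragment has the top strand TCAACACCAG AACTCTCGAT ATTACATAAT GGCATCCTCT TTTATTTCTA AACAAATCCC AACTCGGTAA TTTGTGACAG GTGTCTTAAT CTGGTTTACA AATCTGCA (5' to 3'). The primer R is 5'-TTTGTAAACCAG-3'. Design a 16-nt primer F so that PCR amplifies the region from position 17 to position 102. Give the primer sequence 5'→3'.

5'-CGATATTACATAATGG-3'

The reverse primer's reverse complement CTGGTTTACAAA matches the template at positions 91–102; the product starts at position 17.
The forward primer is identical to the top strand over positions 17–32: CGATATTACATAATGG.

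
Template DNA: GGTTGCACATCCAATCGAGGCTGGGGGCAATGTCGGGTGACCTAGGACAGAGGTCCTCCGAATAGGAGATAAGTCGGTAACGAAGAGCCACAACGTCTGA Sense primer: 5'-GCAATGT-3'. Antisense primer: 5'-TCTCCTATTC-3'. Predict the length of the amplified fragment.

Scanning the template, GCAATGT occurs at positions 27–33; this primer anneals to the bottom strand there with its 3' end pointing downstream.
Reverse complement of the reverse primer: GAATAGGAGA. This occurs on the top strand at positions 60–69.
Product length = (reverse-primer end) − (forward-primer start) + 1 = 69 − 27 + 1 = 43 bp.

43 bp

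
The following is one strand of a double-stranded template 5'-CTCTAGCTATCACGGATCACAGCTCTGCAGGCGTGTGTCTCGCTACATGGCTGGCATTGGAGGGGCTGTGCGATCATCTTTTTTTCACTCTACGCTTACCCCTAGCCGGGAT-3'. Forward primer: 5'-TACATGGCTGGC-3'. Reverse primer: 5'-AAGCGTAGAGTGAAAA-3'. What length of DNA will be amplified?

The forward primer matches the template at positions 44–55.
The reverse primer's reverse complement is TTTTCACTCTACGCTT, which matches the template at positions 82–97.
The product runs from position 44 to position 97, so its length is 97 − 44 + 1 = 54 bp.

54 bp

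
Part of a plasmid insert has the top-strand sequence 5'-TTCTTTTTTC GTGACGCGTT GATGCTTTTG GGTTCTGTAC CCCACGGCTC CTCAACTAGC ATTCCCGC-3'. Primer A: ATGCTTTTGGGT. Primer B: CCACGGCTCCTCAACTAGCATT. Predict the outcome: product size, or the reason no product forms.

Primer A (ATGCTTTTGGGT) matches the top strand at positions 22–33 (3' end points downstream).
Primer B (CCACGGCTCCTCAACTAGCATT) also matches the top strand directly, at positions 42–63 — its reverse complement AATGCTAGTTGAGGAGCCGTGG is not present.
Both primers anneal to the bottom strand with 3' ends pointing the same way, so neither can prime synthesis back toward the other.

No product — both primers anneal to the same strand and extend in the same direction.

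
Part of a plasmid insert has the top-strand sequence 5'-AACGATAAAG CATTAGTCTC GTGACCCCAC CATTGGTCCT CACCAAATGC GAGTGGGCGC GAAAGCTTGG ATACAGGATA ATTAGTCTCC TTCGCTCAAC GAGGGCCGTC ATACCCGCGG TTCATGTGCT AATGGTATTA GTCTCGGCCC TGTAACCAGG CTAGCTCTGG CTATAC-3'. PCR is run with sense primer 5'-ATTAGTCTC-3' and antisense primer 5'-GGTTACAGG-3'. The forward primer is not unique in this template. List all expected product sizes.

146 bp, 77 bp, 21 bp

The forward primer ATTAGTCTC matches the top strand at positions 12–20, 81–89, 137–145.
The reverse primer's reverse complement is CCTGTAACC, matching at positions 149–157.
Each forward site pairs with the reverse site to give a product ending at position 157: sizes 146, 77, 21 bp.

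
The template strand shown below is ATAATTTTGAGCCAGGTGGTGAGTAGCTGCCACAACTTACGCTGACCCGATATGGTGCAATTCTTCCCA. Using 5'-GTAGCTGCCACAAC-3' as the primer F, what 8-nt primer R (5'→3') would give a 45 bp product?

5'-GGAAGAAT-3'

The forward primer binds at positions 23–36, so a 45 bp product ends at position 23 + 45 − 1 = 67.
The reverse primer anneals to the top strand over positions 60–67, i.e. to ATTCTTCC.
Its sequence written 5'→3' is the reverse complement: GGAAGAAT.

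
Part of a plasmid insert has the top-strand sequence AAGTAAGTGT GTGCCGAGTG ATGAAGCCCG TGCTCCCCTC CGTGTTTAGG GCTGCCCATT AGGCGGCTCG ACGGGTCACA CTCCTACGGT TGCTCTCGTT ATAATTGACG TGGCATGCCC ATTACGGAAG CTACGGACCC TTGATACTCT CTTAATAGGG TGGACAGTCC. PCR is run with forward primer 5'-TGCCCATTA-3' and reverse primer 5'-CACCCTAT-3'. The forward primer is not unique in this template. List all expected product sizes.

110 bp, 47 bp

The forward primer TGCCCATTA matches the top strand at positions 53–61, 116–124.
The reverse primer's reverse complement is ATAGGGTG, matching at positions 155–162.
Each forward site pairs with the reverse site to give a product ending at position 162: sizes 110, 47 bp.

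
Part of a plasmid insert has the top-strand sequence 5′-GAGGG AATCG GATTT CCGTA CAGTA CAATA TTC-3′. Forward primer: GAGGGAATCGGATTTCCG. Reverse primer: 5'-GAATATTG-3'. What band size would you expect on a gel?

Scanning the template, GAGGGAATCGGATTTCCG occurs at positions 1–18; this primer anneals to the bottom strand there with its 3' end pointing downstream.
Reverse complement of the reverse primer: CAATATTC. This occurs on the top strand at positions 26–33.
Amplicon spans positions 1–33: 33 bp.

33 bp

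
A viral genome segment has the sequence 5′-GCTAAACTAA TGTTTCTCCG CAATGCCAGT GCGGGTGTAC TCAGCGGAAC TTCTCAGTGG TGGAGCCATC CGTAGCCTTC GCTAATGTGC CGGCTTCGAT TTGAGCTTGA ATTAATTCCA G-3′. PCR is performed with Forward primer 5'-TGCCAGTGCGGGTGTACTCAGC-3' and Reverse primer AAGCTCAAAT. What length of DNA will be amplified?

Forward primer TGCCAGTGCGGGTGTACTCAGC is found on the top strand at positions 24–45.
Taking the reverse complement of AAGCTCAAAT gives ATTTGAGCTT, found at positions 99–108 on the template; the primer anneals here to the top strand with its 3' end pointing upstream.
Amplicon spans positions 24–108: 85 bp.

85 bp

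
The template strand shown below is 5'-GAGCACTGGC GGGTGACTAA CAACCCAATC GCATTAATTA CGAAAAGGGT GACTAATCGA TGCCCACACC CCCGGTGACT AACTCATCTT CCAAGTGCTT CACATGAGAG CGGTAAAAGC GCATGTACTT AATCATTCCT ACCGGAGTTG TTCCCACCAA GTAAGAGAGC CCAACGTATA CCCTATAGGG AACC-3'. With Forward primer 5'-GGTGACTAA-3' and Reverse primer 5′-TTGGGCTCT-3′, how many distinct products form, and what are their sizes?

Three products: 163 bp, 127 bp, 101 bp

The forward primer GGTGACTAA matches the top strand at positions 12–20, 48–56, 74–82.
The reverse primer's reverse complement is AGAGCCCAA, matching at positions 166–174.
Each forward site pairs with the reverse site to give a product ending at position 174: sizes 163, 127, 101 bp.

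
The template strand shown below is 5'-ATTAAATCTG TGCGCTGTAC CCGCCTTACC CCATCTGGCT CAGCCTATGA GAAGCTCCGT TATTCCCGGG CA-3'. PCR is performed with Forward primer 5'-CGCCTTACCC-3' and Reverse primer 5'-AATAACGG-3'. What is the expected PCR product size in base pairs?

43 bp

The forward primer matches the template at positions 22–31.
The reverse primer's reverse complement is CCGTTATT, which matches the template at positions 57–64.
The product runs from position 22 to position 64, so its length is 64 − 22 + 1 = 43 bp.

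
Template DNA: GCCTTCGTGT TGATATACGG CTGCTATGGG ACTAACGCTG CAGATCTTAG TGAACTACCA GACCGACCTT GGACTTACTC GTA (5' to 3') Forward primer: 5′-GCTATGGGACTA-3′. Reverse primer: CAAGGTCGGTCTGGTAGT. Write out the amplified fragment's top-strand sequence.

The forward primer matches the template at positions 23–34.
Taking the reverse complement of CAAGGTCGGTCTGGTAGT gives ACTACCAGACCGACCTTG, found at positions 54–71 on the template; the primer anneals here to the top strand with its 3' end pointing upstream.
The product is the template from position 23 through 71 (49 bp).

5'-GCTATGGGACTAACGCTGCAGATCTTAGTGAACTACCAGACCGACCTTG-3'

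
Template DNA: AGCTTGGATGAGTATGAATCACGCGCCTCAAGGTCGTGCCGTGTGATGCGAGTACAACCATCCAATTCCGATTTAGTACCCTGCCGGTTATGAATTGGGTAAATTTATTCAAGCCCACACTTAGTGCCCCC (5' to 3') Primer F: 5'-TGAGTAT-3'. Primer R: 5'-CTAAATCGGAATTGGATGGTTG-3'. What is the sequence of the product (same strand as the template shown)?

Forward primer TGAGTAT is found on the top strand at positions 9–15.
Reverse complement of the reverse primer: CAACCATCCAATTCCGATTTAG. This occurs on the top strand at positions 55–76.
The product is the template from position 9 through 76 (68 bp).

5'-TGAGTATGAATCACGCGCCTCAAGGTCGTGCCGTGTGATGCGAGTACAACCATCCAATTCCGATTTAG-3'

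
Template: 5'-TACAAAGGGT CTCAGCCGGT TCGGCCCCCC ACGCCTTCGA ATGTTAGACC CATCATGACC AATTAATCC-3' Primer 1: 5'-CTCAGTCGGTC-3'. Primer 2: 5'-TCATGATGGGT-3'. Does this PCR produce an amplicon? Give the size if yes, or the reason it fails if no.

Primer 1 (CTCAGTCGGTC) does not match the top strand, and its reverse complement GACCGACTGAG does not match either.
With no annealing site for primer 1, no amplification occurs.

No product — primer 1 has no binding site in the template.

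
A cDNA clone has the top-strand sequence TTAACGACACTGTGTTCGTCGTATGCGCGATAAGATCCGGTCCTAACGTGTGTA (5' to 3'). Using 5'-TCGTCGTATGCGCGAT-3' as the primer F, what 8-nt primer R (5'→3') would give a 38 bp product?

The forward primer binds at positions 16–31, so a 38 bp product ends at position 16 + 38 − 1 = 53.
The reverse primer anneals to the top strand over positions 46–53, i.e. to ACGTGTGT.
Its sequence written 5'→3' is the reverse complement: ACACACGT.

5'-ACACACGT-3'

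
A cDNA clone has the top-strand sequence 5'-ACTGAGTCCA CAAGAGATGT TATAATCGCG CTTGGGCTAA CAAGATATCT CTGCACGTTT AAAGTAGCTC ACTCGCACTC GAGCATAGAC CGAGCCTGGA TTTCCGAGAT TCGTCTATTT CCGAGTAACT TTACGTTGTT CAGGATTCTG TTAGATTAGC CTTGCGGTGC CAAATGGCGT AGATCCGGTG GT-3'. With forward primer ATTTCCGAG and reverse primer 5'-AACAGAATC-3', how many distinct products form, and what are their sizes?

Two products: 53 bp, 36 bp

The forward primer ATTTCCGAG matches the top strand at positions 100–108, 117–125.
The reverse primer's reverse complement is GATTCTGTT, matching at positions 144–152.
Each forward site pairs with the reverse site to give a product ending at position 152: sizes 53, 36 bp.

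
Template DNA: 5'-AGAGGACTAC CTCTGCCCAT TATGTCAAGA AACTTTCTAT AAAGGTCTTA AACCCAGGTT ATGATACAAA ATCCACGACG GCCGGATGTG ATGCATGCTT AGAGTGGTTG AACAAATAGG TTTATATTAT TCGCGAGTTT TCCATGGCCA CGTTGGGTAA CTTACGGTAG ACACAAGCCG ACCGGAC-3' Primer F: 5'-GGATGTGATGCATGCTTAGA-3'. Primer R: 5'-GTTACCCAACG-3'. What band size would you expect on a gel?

78 bp

Forward primer GGATGTGATGCATGCTTAGA is found on the top strand at positions 84–103.
Reverse complement of the reverse primer: CGTTGGGTAAC. This occurs on the top strand at positions 151–161.
Product length = (reverse-primer end) − (forward-primer start) + 1 = 161 − 84 + 1 = 78 bp.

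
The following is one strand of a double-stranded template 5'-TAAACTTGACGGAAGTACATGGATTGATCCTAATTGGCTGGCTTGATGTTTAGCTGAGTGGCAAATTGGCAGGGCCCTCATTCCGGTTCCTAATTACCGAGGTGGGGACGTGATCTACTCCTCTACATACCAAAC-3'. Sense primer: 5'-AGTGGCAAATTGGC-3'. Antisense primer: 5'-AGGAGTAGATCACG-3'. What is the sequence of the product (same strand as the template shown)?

The forward primer matches the template at positions 57–70.
Taking the reverse complement of AGGAGTAGATCACG gives CGTGATCTACTCCT, found at positions 109–122 on the template; the primer anneals here to the top strand with its 3' end pointing upstream.
The product is the template from position 57 through 122 (66 bp).

5'-AGTGGCAAATTGGCAGGGCCCTCATTCCGGTTCCTAATTACCGAGGTGGGGACGTGATCTACTCCT-3'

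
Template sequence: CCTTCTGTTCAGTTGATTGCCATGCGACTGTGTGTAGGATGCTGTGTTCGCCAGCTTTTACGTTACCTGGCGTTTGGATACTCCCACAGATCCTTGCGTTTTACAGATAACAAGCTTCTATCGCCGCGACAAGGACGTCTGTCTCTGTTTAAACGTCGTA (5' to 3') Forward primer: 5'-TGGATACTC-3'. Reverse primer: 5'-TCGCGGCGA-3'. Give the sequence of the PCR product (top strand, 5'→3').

5'-TGGATACTCCCACAGATCCTTGCGTTTTACAGATAACAAGCTTCTATCGCCGCGA-3'

Scanning the template, TGGATACTC occurs at positions 75–83; this primer anneals to the bottom strand there with its 3' end pointing downstream.
The reverse primer's reverse complement is TCGCCGCGA, which matches the template at positions 121–129.
The product is the template from position 75 through 129 (55 bp).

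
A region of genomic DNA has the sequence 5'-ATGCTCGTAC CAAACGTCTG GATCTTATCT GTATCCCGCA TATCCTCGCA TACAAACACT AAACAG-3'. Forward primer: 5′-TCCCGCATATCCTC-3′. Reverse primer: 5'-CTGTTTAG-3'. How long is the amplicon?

Forward primer TCCCGCATATCCTC is found on the top strand at positions 34–47.
The reverse primer's reverse complement is CTAAACAG, which matches the template at positions 59–66.
Amplicon spans positions 34–66: 33 bp.

33 bp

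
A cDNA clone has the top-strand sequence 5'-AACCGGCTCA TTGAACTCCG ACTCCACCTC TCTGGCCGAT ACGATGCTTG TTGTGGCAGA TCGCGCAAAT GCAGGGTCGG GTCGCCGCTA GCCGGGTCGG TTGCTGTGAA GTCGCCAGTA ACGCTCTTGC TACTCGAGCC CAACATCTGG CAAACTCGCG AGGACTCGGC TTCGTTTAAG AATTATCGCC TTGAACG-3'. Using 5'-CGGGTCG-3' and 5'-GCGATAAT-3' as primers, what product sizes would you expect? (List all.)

112 bp, 97 bp

The forward primer CGGGTCG matches the top strand at positions 78–84, 93–99.
The reverse primer's reverse complement is ATTATCGC, matching at positions 182–189.
Each forward site pairs with the reverse site to give a product ending at position 189: sizes 112, 97 bp.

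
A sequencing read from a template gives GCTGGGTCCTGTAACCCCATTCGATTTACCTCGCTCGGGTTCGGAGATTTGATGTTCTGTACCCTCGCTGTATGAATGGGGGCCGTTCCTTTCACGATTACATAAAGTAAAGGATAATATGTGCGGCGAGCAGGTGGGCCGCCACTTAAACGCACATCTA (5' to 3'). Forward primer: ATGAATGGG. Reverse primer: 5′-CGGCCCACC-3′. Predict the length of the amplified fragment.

70 bp

Scanning the template, ATGAATGGG occurs at positions 72–80; this primer anneals to the bottom strand there with its 3' end pointing downstream.
Taking the reverse complement of CGGCCCACC gives GGTGGGCCG, found at positions 133–141 on the template; the primer anneals here to the top strand with its 3' end pointing upstream.
Amplicon spans positions 72–141: 70 bp.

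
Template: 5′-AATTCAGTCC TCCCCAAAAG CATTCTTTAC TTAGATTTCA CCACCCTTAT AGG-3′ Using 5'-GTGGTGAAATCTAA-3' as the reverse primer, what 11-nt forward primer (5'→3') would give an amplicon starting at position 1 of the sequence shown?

5'-AATTCAGTCCT-3'

The reverse primer's reverse complement TTAGATTTCACCAC matches the template at positions 31–44; the product starts at position 1.
The forward primer is identical to the top strand over positions 1–11: AATTCAGTCCT.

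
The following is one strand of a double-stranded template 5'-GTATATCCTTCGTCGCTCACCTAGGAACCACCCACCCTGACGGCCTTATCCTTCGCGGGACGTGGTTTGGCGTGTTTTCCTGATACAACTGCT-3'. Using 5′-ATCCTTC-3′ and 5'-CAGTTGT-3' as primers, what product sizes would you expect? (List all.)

The forward primer ATCCTTC matches the top strand at positions 5–11, 48–54.
The reverse primer's reverse complement is ACAACTG, matching at positions 85–91.
Each forward site pairs with the reverse site to give a product ending at position 91: sizes 87, 44 bp.

87 bp, 44 bp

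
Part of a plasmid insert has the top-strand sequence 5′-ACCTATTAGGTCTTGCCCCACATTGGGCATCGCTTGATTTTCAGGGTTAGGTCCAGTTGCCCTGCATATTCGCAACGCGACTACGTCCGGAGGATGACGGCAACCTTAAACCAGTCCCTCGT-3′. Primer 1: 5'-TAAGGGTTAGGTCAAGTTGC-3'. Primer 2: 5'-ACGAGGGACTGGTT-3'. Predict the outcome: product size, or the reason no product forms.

No product — primer 1 has no binding site in the template.

Primer 1 (TAAGGGTTAGGTCAAGTTGC) does not match the top strand, and its reverse complement GCAACTTGACCTAACCCTTA does not match either.
With no annealing site for primer 1, no amplification occurs.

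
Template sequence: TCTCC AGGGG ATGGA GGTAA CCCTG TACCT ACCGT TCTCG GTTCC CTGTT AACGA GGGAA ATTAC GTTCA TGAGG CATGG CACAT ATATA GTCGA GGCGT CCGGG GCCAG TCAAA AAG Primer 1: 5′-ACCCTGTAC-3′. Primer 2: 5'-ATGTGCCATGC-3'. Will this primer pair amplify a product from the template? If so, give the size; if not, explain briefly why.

Yes — a 66 bp product.

Primer 1 (ACCCTGTAC) matches the top strand at positions 20–28; it acts as a forward primer.
Primer 2's reverse complement is GCATGGCACAT, matching the top strand at positions 75–85; it acts as a reverse primer.
The 3' ends face each other across positions 20–85, giving a 66 bp product.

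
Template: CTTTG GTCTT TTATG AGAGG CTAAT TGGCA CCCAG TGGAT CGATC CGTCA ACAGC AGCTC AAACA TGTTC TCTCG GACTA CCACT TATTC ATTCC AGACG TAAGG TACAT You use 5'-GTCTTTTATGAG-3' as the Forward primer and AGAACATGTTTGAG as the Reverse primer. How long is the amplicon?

The forward primer matches the template at positions 6–17.
Taking the reverse complement of AGAACATGTTTGAG gives CTCAAACATGTTCT, found at positions 58–71 on the template; the primer anneals here to the top strand with its 3' end pointing upstream.
The product runs from position 6 to position 71, so its length is 71 − 6 + 1 = 66 bp.

66 bp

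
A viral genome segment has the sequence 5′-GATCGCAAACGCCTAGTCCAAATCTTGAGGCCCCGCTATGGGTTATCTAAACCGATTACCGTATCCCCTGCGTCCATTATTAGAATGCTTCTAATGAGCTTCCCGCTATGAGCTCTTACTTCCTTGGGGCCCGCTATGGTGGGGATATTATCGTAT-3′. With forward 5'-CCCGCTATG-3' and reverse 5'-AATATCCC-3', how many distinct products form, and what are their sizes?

The forward primer CCCGCTATG matches the top strand at positions 32–40, 102–110, 130–138.
The reverse primer's reverse complement is GGGATATT, matching at positions 142–149.
Each forward site pairs with the reverse site to give a product ending at position 149: sizes 118, 48, 20 bp.

Three products: 118 bp, 48 bp, 20 bp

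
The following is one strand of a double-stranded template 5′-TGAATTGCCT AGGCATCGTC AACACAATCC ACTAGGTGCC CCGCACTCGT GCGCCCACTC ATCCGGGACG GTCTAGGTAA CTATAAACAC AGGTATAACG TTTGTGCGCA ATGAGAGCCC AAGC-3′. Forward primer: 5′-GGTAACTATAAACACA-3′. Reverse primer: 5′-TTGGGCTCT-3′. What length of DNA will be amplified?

Forward primer GGTAACTATAAACACA is found on the top strand at positions 76–91.
Taking the reverse complement of TTGGGCTCT gives AGAGCCCAA, found at positions 114–122 on the template; the primer anneals here to the top strand with its 3' end pointing upstream.
The product runs from position 76 to position 122, so its length is 122 − 76 + 1 = 47 bp.

47 bp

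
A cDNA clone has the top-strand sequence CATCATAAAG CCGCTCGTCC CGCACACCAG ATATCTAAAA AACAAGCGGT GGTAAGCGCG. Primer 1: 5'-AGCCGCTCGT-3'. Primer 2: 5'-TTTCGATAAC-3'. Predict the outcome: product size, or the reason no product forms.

Primer 2 (TTTCGATAAC) does not match the top strand, and its reverse complement GTTATCGAAA does not match either.
With no annealing site for primer 2, no amplification occurs.

No product — primer 2 has no binding site in the template.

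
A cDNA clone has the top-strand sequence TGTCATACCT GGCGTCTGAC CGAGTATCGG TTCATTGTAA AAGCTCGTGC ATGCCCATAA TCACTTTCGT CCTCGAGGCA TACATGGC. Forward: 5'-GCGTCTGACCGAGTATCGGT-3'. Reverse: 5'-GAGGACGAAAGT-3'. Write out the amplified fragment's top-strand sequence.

5'-GCGTCTGACCGAGTATCGGTTCATTGTAAAAGCTCGTGCATGCCCATAATCACTTTCGTCCTC-3'

Scanning the template, GCGTCTGACCGAGTATCGGT occurs at positions 12–31; this primer anneals to the bottom strand there with its 3' end pointing downstream.
The reverse primer's reverse complement is ACTTTCGTCCTC, which matches the template at positions 63–74.
The product is the template from position 12 through 74 (63 bp).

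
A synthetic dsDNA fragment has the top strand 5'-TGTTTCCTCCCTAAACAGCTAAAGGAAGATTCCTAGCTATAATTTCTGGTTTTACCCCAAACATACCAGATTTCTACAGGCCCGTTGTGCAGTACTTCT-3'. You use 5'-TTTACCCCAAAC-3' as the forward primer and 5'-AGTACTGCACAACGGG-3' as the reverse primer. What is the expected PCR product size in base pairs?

Forward primer TTTACCCCAAAC is found on the top strand at positions 51–62.
Taking the reverse complement of AGTACTGCACAACGGG gives CCCGTTGTGCAGTACT, found at positions 81–96 on the template; the primer anneals here to the top strand with its 3' end pointing upstream.
Amplicon spans positions 51–96: 46 bp.

46 bp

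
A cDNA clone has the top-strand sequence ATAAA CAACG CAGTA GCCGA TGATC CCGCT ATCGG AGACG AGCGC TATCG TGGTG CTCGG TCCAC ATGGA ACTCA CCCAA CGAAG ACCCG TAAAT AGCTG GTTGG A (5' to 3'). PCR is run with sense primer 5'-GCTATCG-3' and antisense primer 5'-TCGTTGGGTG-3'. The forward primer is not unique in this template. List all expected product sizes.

The forward primer GCTATCG matches the top strand at positions 28–34, 44–50.
The reverse primer's reverse complement is CACCCAACGA, matching at positions 74–83.
Each forward site pairs with the reverse site to give a product ending at position 83: sizes 56, 40 bp.

56 bp, 40 bp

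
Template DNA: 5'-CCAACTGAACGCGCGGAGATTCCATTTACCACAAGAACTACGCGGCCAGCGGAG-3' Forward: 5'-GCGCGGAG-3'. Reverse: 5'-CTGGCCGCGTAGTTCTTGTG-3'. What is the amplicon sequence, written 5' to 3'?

5'-GCGCGGAGATTCCATTTACCACAAGAACTACGCGGCCAG-3'

Forward primer GCGCGGAG is found on the top strand at positions 11–18.
Taking the reverse complement of CTGGCCGCGTAGTTCTTGTG gives CACAAGAACTACGCGGCCAG, found at positions 30–49 on the template; the primer anneals here to the top strand with its 3' end pointing upstream.
The product is the template from position 11 through 49 (39 bp).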